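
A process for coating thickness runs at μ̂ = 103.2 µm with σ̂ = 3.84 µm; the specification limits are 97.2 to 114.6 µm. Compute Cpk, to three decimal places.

0.521

Cpu = (USL − μ̂) / (3σ̂) = (114.6 − 103.2) / (3 × 3.84) = 0.9896; Cpl = (μ̂ − LSL) / (3σ̂) = (103.2 − 97.2) / (3 × 3.84) = 0.5208; Cpk = min(Cpu, Cpl) = 0.5208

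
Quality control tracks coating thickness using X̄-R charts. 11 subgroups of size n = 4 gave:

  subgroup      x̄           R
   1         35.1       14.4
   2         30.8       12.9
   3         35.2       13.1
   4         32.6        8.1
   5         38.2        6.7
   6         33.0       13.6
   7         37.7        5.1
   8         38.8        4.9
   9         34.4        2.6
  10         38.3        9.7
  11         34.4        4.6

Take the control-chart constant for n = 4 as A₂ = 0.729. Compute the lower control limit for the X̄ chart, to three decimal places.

X̄̄ = (35.1 + 30.8 + 35.2 + 32.6 + 38.2 + 33.0 + 37.7 + 38.8 + 34.4 + 38.3 + 34.4) / 11 = 388.5000 / 11 = 35.3182
R̄ = (14.4 + 12.9 + 13.1 + 8.1 + 6.7 + 13.6 + 5.1 + 4.9 + 2.6 + 9.7 + 4.6) / 11 = 95.7000 / 11 = 8.7000
LCL = X̄̄ − A₂·R̄ = 35.3182 − 0.729 × 8.7000 = 28.9759

28.976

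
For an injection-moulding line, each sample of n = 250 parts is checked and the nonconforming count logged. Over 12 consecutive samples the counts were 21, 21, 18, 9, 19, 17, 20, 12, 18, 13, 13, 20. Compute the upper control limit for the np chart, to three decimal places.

p̄ = Σdᵢ / (k·n) = 201 / (12 × 250) = 0.06700
UCL = np̄ + 3·√(np̄(1−p̄)) = 16.7500 + 3 × √(16.7500×0.93300) = 16.7500 + 3 × 3.9532 = 28.6096

28.610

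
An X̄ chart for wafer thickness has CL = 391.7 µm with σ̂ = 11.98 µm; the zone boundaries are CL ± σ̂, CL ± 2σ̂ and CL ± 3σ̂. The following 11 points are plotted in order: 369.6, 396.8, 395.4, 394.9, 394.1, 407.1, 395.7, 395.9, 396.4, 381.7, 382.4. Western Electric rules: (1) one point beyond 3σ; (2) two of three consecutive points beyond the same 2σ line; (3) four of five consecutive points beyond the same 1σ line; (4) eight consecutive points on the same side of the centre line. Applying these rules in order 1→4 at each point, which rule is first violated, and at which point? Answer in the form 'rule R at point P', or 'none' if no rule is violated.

Zone of each point (C = within 1σ̂, B = 1σ̂–2σ̂, A = 2σ̂–3σ̂, * = beyond 3σ̂; sign = side of CL): 1:-B, 2:+C, 3:+C, 4:+C, 5:+C, 6:+B, 7:+C, 8:+C, 9:+C, 10:-C, 11:-C
Rule 4 (eight consecutive points on the same side of the centre line) is satisfied at point 9.

rule 4 at point 9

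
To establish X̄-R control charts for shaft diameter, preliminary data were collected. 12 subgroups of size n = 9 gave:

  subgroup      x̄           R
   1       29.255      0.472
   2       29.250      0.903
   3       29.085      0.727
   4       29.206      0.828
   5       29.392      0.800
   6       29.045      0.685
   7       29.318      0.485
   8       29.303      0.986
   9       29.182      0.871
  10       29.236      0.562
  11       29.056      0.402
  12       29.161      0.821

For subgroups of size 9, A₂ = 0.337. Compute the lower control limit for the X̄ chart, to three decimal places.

X̄̄ = (29.255 + 29.250 + 29.085 + 29.206 + 29.392 + 29.045 + 29.318 + 29.303 + 29.182 + 29.236 + 29.056 + 29.161) / 12 = 350.4890 / 12 = 29.2074
R̄ = (0.472 + 0.903 + 0.727 + 0.828 + 0.800 + 0.685 + 0.485 + 0.986 + 0.871 + 0.562 + 0.402 + 0.821) / 12 = 8.5420 / 12 = 0.7118
LCL = X̄̄ − A₂·R̄ = 29.2074 − 0.337 × 0.7118 = 28.9675

28.968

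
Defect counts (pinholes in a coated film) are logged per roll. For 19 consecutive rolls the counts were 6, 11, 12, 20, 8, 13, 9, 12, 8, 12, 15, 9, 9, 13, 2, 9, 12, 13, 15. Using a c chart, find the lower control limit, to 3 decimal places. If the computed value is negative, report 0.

1.021

c̄ = (6 + 11 + 12 + 20 + 8 + 13 + 9 + 12 + 8 + 12 + 15 + 9 + 9 + 13 + 2 + 9 + 12 + 13 + 15) / 19 = 208 / 19 = 10.9474
LCL = c̄ − 3√c̄ = 10.9474 − 3 × 3.3087 = 1.0213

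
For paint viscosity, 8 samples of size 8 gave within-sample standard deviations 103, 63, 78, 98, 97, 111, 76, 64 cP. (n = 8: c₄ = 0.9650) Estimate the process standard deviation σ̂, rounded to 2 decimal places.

s̄ = (103 + 63 + 78 + 98 + 97 + 111 + 76 + 64) / 8 = 86.2500
σ̂ = s̄ / c₄ = 86.2500 / 0.9650 = 89.3782

89.38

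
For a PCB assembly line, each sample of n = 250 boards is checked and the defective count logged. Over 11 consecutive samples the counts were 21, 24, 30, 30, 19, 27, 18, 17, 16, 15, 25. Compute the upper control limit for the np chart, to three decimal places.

35.438

p̄ = Σdᵢ / (k·n) = 242 / (11 × 250) = 0.08800
UCL = np̄ + 3·√(np̄(1−p̄)) = 22.0000 + 3 × √(22.0000×0.91200) = 22.0000 + 3 × 4.4793 = 35.4379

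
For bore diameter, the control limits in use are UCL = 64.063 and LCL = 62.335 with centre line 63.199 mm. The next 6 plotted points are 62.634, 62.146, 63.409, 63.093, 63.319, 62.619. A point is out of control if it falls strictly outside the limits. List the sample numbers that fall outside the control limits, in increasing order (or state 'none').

Compare each point to [62.335, 64.063]: sample 2 = 62.146 < LCL.

2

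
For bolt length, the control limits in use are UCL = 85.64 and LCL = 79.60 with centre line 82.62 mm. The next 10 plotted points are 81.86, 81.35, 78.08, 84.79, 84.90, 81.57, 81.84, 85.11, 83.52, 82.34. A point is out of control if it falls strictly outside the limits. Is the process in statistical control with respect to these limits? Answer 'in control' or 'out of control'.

Compare each point to [79.60, 85.64]: sample 3 = 78.08 < LCL.

out of control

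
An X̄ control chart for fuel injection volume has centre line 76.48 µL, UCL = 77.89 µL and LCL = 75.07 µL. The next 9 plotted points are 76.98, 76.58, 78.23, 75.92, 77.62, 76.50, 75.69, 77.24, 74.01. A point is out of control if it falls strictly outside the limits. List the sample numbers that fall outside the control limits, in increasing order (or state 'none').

3, 9

Compare each point to [75.07, 77.89]: sample 3 = 78.23 > UCL; sample 9 = 74.01 < LCL.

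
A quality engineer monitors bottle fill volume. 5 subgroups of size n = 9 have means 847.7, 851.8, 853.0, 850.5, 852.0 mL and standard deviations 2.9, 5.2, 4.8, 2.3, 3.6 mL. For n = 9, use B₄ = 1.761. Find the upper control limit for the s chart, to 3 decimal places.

s̄ = (2.9 + 5.2 + 4.8 + 2.3 + 3.6) / 5 = 3.7600
UCL_s = B₄·s̄ = 1.761 × 3.7600 = 6.6214

6.621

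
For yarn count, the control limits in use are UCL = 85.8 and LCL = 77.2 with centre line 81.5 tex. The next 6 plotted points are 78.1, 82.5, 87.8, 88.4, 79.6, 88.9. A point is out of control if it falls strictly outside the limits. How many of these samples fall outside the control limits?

3

Compare each point to [77.2, 85.8]: sample 3 = 87.8 > UCL; sample 4 = 88.4 > UCL; sample 6 = 88.9 > UCL.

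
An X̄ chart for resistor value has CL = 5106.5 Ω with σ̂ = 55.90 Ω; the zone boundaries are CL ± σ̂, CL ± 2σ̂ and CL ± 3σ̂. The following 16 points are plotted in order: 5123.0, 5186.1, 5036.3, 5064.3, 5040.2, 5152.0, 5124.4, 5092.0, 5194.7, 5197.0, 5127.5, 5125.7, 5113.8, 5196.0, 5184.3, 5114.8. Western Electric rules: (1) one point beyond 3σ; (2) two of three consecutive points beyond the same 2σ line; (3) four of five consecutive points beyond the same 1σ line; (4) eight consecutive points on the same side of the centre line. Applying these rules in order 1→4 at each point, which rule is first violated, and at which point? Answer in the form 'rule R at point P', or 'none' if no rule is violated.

Zone of each point (C = within 1σ̂, B = 1σ̂–2σ̂, A = 2σ̂–3σ̂, * = beyond 3σ̂; sign = side of CL): 1:+C, 2:+B, 3:-B, 4:-C, 5:-B, 6:+C, 7:+C, 8:-C, 9:+B, 10:+B, 11:+C, 12:+C, 13:+C, 14:+B, 15:+B, 16:+C
Rule 4 (eight consecutive points on the same side of the centre line) is satisfied at point 16.

rule 4 at point 16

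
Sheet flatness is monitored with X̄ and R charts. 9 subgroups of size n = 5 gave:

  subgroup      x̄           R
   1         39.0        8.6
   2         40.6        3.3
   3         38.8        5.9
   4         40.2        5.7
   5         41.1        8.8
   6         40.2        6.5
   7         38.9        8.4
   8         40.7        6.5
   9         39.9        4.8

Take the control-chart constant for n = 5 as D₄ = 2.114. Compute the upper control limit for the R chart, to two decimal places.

R̄ = (8.6 + 3.3 + 5.9 + 5.7 + 8.8 + 6.5 + 8.4 + 6.5 + 4.8) / 9 = 58.5000 / 9 = 6.5000
UCL_R = D₄·R̄ = 2.114 × 6.5000 = 13.7410

13.74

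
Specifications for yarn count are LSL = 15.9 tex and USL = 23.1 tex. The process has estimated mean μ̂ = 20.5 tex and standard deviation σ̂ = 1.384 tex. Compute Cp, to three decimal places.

0.867

Cp = (USL − LSL) / (6σ̂) = (23.1 − 15.9) / (6 × 1.384) = 7.2000 / 8.3040 = 0.8671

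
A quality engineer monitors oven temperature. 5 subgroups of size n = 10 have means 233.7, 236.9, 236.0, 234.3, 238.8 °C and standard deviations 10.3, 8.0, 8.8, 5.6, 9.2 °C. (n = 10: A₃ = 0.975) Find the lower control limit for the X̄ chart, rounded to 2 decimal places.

X̄̄ = (233.7 + 236.9 + 236.0 + 234.3 + 238.8) / 5 = 235.9400
s̄ = (10.3 + 8.0 + 8.8 + 5.6 + 9.2) / 5 = 8.3800
LCL = X̄̄ − A₃·s̄ = 235.9400 − 0.975 × 8.3800 = 227.7695

227.77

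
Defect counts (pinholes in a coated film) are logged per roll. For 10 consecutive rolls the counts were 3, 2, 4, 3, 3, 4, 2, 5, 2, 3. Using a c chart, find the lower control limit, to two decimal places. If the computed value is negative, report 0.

c̄ = (3 + 2 + 4 + 3 + 3 + 4 + 2 + 5 + 2 + 3) / 10 = 31 / 10 = 3.1000
LCL = c̄ − 3√c̄ = 3.1000 − 3 × 1.7607 = -2.1820 → 0 (cannot be negative)

0.00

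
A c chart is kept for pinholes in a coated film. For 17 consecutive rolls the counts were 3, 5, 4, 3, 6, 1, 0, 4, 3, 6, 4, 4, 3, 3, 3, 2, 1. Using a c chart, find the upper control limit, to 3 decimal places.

8.631

c̄ = (3 + 5 + 4 + 3 + 6 + 1 + 0 + 4 + 3 + 6 + 4 + 4 + 3 + 3 + 3 + 2 + 1) / 17 = 55 / 17 = 3.2353
UCL = c̄ + 3√c̄ = 3.2353 + 3 × √3.2353 = 3.2353 + 3 × 1.7987 = 8.6314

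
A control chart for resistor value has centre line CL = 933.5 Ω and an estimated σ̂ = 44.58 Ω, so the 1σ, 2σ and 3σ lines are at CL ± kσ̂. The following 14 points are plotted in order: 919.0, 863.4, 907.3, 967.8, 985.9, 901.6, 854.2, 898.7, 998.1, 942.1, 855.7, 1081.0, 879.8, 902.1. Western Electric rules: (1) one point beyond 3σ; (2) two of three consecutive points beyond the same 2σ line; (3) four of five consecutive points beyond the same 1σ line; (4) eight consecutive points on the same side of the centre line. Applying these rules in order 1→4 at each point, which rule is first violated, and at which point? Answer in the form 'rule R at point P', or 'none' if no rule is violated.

Zone of each point (C = within 1σ̂, B = 1σ̂–2σ̂, A = 2σ̂–3σ̂, * = beyond 3σ̂; sign = side of CL): 1:-C, 2:-B, 3:-C, 4:+C, 5:+B, 6:-C, 7:-B, 8:-C, 9:+B, 10:+C, 11:-B, 12:+*, 13:-B, 14:-C
Rule 1 (one point beyond the 3σ limits) is satisfied at point 12.

rule 1 at point 12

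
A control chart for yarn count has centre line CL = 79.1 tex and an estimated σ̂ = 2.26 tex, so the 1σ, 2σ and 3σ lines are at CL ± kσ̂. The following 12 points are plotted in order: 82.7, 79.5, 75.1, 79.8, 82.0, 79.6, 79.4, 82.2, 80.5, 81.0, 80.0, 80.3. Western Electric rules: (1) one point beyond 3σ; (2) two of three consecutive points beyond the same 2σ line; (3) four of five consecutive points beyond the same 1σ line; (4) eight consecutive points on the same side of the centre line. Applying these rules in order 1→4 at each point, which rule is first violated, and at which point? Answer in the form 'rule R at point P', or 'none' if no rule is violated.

rule 4 at point 11

Zone of each point (C = within 1σ̂, B = 1σ̂–2σ̂, A = 2σ̂–3σ̂, * = beyond 3σ̂; sign = side of CL): 1:+B, 2:+C, 3:-B, 4:+C, 5:+B, 6:+C, 7:+C, 8:+B, 9:+C, 10:+C, 11:+C, 12:+C
Rule 4 (eight consecutive points on the same side of the centre line) is satisfied at point 11.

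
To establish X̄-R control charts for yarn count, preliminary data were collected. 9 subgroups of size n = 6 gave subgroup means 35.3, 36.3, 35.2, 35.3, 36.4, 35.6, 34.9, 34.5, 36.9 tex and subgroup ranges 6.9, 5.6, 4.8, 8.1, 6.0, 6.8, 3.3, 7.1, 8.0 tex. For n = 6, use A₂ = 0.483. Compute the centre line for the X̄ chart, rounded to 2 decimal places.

35.60

X̄̄ = (35.3 + 36.3 + 35.2 + 35.3 + 36.4 + 35.6 + 34.9 + 34.5 + 36.9) / 9 = 320.4000 / 9 = 35.6000
CL = X̄̄ = 35.6000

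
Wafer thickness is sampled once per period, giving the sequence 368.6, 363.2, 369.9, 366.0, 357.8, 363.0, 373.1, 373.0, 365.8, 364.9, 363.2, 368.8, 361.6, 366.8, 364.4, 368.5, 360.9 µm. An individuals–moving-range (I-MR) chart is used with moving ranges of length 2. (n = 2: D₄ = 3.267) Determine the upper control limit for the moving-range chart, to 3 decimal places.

Moving ranges: 5.4, 6.7, 3.9, 8.2, 5.2, 10.1, 0.1, 7.2, 0.9, 1.7, 5.6, 7.2, 5.2, 2.4, 4.1, 7.6; M̄R̄ = 81.5000 / 16 = 5.0938
UCL_MR = D₄·M̄R̄ = 3.267 × 5.0938 = 16.6413

16.641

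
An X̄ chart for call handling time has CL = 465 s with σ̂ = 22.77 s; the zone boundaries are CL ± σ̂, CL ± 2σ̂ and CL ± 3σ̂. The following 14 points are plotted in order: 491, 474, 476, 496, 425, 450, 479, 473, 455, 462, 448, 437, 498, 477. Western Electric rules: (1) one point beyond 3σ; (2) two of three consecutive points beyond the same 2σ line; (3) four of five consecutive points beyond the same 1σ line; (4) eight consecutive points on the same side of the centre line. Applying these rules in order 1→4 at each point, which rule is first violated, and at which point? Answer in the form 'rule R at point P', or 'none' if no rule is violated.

none

Zone of each point (C = within 1σ̂, B = 1σ̂–2σ̂, A = 2σ̂–3σ̂, * = beyond 3σ̂; sign = side of CL): 1:+B, 2:+C, 3:+C, 4:+B, 5:-B, 6:-C, 7:+C, 8:+C, 9:-C, 10:-C, 11:-C, 12:-B, 13:+B, 14:+C
No rule fires across all 14 points.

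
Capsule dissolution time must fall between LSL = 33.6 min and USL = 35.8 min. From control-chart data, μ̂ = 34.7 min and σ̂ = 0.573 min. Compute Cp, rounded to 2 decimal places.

0.64

Cp = (USL − LSL) / (6σ̂) = (35.8 − 33.6) / (6 × 0.573) = 2.2000 / 3.4380 = 0.6399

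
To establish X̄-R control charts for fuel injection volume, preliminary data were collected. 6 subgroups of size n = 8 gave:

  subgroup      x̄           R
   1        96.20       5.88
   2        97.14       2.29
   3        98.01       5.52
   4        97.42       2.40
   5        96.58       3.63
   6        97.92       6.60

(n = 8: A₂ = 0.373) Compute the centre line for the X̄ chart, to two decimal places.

97.21

X̄̄ = (96.20 + 97.14 + 98.01 + 97.42 + 96.58 + 97.92) / 6 = 583.2700 / 6 = 97.2117
CL = X̄̄ = 97.2117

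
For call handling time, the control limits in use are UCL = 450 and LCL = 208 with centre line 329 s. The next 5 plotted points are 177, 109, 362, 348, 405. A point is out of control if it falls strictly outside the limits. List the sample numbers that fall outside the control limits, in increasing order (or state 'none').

Compare each point to [208, 450]: sample 1 = 177 < LCL; sample 2 = 109 < LCL.

1, 2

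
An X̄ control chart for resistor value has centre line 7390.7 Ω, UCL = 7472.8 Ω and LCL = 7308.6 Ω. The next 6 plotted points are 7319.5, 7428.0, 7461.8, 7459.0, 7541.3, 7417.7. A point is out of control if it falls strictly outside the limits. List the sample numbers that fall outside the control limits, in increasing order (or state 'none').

Compare each point to [7308.6, 7472.8]: sample 5 = 7541.3 > UCL.

5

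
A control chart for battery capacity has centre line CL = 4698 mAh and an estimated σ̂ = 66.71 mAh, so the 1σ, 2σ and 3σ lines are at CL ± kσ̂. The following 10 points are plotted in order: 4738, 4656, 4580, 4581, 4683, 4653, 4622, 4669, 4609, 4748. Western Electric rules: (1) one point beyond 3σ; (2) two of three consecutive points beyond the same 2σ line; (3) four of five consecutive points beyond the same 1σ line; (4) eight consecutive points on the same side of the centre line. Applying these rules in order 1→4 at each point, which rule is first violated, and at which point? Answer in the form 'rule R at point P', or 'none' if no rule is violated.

Zone of each point (C = within 1σ̂, B = 1σ̂–2σ̂, A = 2σ̂–3σ̂, * = beyond 3σ̂; sign = side of CL): 1:+C, 2:-C, 3:-B, 4:-B, 5:-C, 6:-C, 7:-B, 8:-C, 9:-B, 10:+C
Rule 4 (eight consecutive points on the same side of the centre line) is satisfied at point 9.

rule 4 at point 9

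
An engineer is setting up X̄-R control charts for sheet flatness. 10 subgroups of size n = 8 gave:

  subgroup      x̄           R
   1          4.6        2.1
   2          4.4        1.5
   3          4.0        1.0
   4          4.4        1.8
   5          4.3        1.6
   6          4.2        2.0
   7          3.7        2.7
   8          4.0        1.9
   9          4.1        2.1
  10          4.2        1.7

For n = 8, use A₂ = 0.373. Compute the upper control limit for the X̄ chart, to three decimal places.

4.876

X̄̄ = (4.6 + 4.4 + 4.0 + 4.4 + 4.3 + 4.2 + 3.7 + 4.0 + 4.1 + 4.2) / 10 = 41.9000 / 10 = 4.1900
R̄ = (2.1 + 1.5 + 1.0 + 1.8 + 1.6 + 2.0 + 2.7 + 1.9 + 2.1 + 1.7) / 10 = 18.4000 / 10 = 1.8400
UCL = X̄̄ + A₂·R̄ = 4.1900 + 0.373 × 1.8400 = 4.8763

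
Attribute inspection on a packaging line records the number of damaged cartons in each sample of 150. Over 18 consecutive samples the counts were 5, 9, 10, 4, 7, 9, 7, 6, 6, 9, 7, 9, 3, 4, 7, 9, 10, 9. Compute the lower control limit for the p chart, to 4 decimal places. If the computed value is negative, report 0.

0.0000

p̄ = Σdᵢ / (k·n) = 130 / (18 × 150) = 0.04815
LCL = p̄ − 3·√(p̄(1−p̄)/n) = 0.04815 − 3 × 0.01748 = -0.00429 → 0 (negative, so LCL = 0)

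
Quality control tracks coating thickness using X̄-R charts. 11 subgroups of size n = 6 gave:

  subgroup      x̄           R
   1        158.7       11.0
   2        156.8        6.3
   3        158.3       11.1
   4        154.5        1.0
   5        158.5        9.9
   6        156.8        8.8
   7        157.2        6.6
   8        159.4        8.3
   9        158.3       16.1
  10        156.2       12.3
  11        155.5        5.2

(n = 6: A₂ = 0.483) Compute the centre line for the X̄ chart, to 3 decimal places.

157.291

X̄̄ = (158.7 + 156.8 + 158.3 + 154.5 + 158.5 + 156.8 + 157.2 + 159.4 + 158.3 + 156.2 + 155.5) / 11 = 1730.2000 / 11 = 157.2909
CL = X̄̄ = 157.2909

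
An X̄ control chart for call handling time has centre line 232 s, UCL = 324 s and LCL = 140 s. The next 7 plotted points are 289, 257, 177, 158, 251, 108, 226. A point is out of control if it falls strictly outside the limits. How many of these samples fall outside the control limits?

Compare each point to [140, 324]: sample 6 = 108 < LCL.

1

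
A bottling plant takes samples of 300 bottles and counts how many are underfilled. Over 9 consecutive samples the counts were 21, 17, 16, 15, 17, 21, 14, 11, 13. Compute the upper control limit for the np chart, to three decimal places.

27.825

p̄ = Σdᵢ / (k·n) = 145 / (9 × 300) = 0.05370
UCL = np̄ + 3·√(np̄(1−p̄)) = 16.1111 + 3 × √(16.1111×0.94630) = 16.1111 + 3 × 3.9046 = 27.8249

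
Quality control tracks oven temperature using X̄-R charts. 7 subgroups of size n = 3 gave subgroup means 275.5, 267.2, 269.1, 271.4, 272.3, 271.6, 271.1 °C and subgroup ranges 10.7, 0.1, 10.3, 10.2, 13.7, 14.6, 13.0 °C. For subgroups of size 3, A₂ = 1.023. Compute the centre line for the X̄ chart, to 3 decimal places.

271.171

X̄̄ = (275.5 + 267.2 + 269.1 + 271.4 + 272.3 + 271.6 + 271.1) / 7 = 1898.2000 / 7 = 271.1714
CL = X̄̄ = 271.1714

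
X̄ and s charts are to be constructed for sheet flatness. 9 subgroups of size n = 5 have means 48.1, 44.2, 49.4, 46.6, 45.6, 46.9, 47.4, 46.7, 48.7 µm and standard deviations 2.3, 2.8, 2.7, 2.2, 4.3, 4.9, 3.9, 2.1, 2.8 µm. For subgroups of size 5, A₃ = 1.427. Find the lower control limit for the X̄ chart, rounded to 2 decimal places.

X̄̄ = (48.1 + 44.2 + 49.4 + 46.6 + 45.6 + 46.9 + 47.4 + 46.7 + 48.7) / 9 = 47.0667
s̄ = (2.3 + 2.8 + 2.7 + 2.2 + 4.3 + 4.9 + 3.9 + 2.1 + 2.8) / 9 = 3.1111
LCL = X̄̄ − A₃·s̄ = 47.0667 − 1.427 × 3.1111 = 42.6271

42.63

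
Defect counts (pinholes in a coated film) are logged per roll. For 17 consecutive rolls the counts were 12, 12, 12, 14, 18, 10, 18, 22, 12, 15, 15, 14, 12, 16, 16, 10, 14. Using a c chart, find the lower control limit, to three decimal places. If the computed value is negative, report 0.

c̄ = (12 + 12 + 12 + 14 + 18 + 10 + 18 + 22 + 12 + 15 + 15 + 14 + 12 + 16 + 16 + 10 + 14) / 17 = 242 / 17 = 14.2353
LCL = c̄ − 3√c̄ = 14.2353 − 3 × 3.7730 = 2.9164

2.916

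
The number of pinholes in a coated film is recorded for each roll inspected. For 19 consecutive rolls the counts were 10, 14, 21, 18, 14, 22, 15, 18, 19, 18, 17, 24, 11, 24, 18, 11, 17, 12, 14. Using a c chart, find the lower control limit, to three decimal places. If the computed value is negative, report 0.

4.430

c̄ = (10 + 14 + 21 + 18 + 14 + 22 + 15 + 18 + 19 + 18 + 17 + 24 + 11 + 24 + 18 + 11 + 17 + 12 + 14) / 19 = 317 / 19 = 16.6842
LCL = c̄ − 3√c̄ = 16.6842 − 3 × 4.0846 = 4.4303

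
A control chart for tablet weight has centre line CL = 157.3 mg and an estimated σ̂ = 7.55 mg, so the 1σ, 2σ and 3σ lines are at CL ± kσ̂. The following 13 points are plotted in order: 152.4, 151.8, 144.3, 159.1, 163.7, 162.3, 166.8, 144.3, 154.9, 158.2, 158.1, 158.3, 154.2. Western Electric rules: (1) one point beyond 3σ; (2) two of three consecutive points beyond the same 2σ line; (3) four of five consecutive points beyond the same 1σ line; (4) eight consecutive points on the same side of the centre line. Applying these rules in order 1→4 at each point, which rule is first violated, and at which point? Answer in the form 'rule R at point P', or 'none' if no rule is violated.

none

Zone of each point (C = within 1σ̂, B = 1σ̂–2σ̂, A = 2σ̂–3σ̂, * = beyond 3σ̂; sign = side of CL): 1:-C, 2:-C, 3:-B, 4:+C, 5:+C, 6:+C, 7:+B, 8:-B, 9:-C, 10:+C, 11:+C, 12:+C, 13:-C
No rule fires across all 13 points.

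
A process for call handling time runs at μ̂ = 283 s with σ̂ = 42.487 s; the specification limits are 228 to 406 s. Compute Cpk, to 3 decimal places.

Cpu = (USL − μ̂) / (3σ̂) = (406 − 283) / (3 × 42.487) = 0.9650; Cpl = (μ̂ − LSL) / (3σ̂) = (283 − 228) / (3 × 42.487) = 0.4315; Cpk = min(Cpu, Cpl) = 0.4315

0.432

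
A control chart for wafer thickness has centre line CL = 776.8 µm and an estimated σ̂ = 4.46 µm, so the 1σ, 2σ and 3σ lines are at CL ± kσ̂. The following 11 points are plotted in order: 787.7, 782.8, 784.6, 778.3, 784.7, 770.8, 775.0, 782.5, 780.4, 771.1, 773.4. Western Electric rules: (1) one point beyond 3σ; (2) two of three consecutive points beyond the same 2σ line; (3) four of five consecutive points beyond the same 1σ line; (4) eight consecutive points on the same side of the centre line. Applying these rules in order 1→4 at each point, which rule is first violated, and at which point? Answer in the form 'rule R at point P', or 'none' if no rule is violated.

rule 3 at point 5

Zone of each point (C = within 1σ̂, B = 1σ̂–2σ̂, A = 2σ̂–3σ̂, * = beyond 3σ̂; sign = side of CL): 1:+A, 2:+B, 3:+B, 4:+C, 5:+B, 6:-B, 7:-C, 8:+B, 9:+C, 10:-B, 11:-C
Rule 3 (four of five consecutive points beyond the same 1σ limit) is satisfied at point 5.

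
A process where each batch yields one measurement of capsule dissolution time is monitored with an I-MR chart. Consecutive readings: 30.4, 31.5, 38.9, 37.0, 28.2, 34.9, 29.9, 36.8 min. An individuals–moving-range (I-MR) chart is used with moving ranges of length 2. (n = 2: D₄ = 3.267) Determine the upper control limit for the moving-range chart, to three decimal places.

Moving ranges: 1.1, 7.4, 1.9, 8.8, 6.7, 5.0, 6.9; M̄R̄ = 37.8000 / 7 = 5.4000
UCL_MR = D₄·M̄R̄ = 3.267 × 5.4000 = 17.6418

17.642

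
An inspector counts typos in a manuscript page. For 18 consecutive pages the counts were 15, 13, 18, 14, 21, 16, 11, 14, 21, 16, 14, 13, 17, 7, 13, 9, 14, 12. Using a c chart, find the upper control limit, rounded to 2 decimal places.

c̄ = (15 + 13 + 18 + 14 + 21 + 16 + 11 + 14 + 21 + 16 + 14 + 13 + 17 + 7 + 13 + 9 + 14 + 12) / 18 = 258 / 18 = 14.3333
UCL = c̄ + 3√c̄ = 14.3333 + 3 × √14.3333 = 14.3333 + 3 × 3.7859 = 25.6912

25.69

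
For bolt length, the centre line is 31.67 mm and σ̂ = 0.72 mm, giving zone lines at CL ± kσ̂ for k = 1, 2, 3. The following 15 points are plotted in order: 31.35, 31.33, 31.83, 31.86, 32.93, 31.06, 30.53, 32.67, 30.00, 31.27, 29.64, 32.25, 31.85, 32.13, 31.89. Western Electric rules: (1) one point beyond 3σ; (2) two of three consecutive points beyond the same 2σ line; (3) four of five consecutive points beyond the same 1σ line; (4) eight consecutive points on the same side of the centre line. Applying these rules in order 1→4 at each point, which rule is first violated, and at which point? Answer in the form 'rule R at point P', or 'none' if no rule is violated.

rule 2 at point 11

Zone of each point (C = within 1σ̂, B = 1σ̂–2σ̂, A = 2σ̂–3σ̂, * = beyond 3σ̂; sign = side of CL): 1:-C, 2:-C, 3:+C, 4:+C, 5:+B, 6:-C, 7:-B, 8:+B, 9:-A, 10:-C, 11:-A, 12:+C, 13:+C, 14:+C, 15:+C
Rule 2 (two of three consecutive points beyond the same 2σ limit) is satisfied at point 11.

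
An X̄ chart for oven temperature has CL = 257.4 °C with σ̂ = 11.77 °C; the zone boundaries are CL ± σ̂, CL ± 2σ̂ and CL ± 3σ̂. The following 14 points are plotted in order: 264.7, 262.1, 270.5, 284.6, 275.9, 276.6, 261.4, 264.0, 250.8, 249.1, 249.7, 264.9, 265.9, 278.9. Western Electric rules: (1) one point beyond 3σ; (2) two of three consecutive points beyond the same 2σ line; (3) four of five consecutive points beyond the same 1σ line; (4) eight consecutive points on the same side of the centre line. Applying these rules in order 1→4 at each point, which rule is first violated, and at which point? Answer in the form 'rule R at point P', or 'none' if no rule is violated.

rule 3 at point 6

Zone of each point (C = within 1σ̂, B = 1σ̂–2σ̂, A = 2σ̂–3σ̂, * = beyond 3σ̂; sign = side of CL): 1:+C, 2:+C, 3:+B, 4:+A, 5:+B, 6:+B, 7:+C, 8:+C, 9:-C, 10:-C, 11:-C, 12:+C, 13:+C, 14:+B
Rule 3 (four of five consecutive points beyond the same 1σ limit) is satisfied at point 6.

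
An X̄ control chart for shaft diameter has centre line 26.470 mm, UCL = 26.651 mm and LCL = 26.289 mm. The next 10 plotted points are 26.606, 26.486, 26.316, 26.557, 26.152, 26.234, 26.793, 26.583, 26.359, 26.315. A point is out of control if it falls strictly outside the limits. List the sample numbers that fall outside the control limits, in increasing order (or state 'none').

5, 6, 7

Compare each point to [26.289, 26.651]: sample 5 = 26.152 < LCL; sample 6 = 26.234 < LCL; sample 7 = 26.793 > UCL.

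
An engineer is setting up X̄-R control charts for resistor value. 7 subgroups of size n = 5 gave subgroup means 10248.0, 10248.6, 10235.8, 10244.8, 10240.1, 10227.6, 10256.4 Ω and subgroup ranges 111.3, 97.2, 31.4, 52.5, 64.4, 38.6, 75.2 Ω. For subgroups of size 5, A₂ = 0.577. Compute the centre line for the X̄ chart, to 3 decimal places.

10243.043

X̄̄ = (10248.0 + 10248.6 + 10235.8 + 10244.8 + 10240.1 + 10227.6 + 10256.4) / 7 = 71701.3000 / 7 = 10243.0429
CL = X̄̄ = 10243.0429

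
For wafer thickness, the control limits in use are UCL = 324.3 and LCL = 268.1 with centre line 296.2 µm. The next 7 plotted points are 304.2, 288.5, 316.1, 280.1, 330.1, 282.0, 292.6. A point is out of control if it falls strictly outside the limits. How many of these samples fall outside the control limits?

1

Compare each point to [268.1, 324.3]: sample 5 = 330.1 > UCL.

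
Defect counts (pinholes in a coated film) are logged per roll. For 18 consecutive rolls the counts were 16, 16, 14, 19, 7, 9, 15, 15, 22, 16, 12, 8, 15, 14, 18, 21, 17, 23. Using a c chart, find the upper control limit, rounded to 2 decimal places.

c̄ = (16 + 16 + 14 + 19 + 7 + 9 + 15 + 15 + 22 + 16 + 12 + 8 + 15 + 14 + 18 + 21 + 17 + 23) / 18 = 277 / 18 = 15.3889
UCL = c̄ + 3√c̄ = 15.3889 + 3 × √15.3889 = 15.3889 + 3 × 3.9229 = 27.1575

27.16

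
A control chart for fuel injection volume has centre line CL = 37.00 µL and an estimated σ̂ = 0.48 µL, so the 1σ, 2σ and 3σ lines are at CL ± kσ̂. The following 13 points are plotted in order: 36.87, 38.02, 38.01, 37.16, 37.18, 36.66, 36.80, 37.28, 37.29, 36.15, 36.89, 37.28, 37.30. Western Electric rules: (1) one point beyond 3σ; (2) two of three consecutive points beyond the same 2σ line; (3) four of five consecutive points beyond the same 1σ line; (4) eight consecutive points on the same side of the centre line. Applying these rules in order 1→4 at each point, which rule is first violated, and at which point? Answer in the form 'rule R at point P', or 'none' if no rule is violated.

Zone of each point (C = within 1σ̂, B = 1σ̂–2σ̂, A = 2σ̂–3σ̂, * = beyond 3σ̂; sign = side of CL): 1:-C, 2:+A, 3:+A, 4:+C, 5:+C, 6:-C, 7:-C, 8:+C, 9:+C, 10:-B, 11:-C, 12:+C, 13:+C
Rule 2 (two of three consecutive points beyond the same 2σ limit) is satisfied at point 3.

rule 2 at point 3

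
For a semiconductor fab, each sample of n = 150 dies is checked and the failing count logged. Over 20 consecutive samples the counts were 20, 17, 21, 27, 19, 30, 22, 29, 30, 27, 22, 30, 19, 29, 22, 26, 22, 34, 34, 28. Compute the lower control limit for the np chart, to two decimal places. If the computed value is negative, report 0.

p̄ = Σdᵢ / (k·n) = 508 / (20 × 150) = 0.16933
LCL = np̄ − 3·√(np̄(1−p̄)) = 25.4000 − 3 × 4.5934 = 11.6199

11.62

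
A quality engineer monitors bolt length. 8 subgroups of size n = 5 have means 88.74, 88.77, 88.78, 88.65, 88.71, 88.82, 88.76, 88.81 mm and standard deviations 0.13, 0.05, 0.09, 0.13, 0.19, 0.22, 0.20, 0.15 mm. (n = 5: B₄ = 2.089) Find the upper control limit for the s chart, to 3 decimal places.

s̄ = (0.13 + 0.05 + 0.09 + 0.13 + 0.19 + 0.22 + 0.20 + 0.15) / 8 = 0.1450
UCL_s = B₄·s̄ = 2.089 × 0.1450 = 0.3029

0.303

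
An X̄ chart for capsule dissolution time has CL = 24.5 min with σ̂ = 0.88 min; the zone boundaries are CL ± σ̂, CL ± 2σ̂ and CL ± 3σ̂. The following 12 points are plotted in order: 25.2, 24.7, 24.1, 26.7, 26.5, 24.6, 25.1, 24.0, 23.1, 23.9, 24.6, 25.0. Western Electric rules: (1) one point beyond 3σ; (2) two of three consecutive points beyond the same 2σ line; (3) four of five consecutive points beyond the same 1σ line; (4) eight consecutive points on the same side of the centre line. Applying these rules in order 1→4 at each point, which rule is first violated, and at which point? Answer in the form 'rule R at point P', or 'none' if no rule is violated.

Zone of each point (C = within 1σ̂, B = 1σ̂–2σ̂, A = 2σ̂–3σ̂, * = beyond 3σ̂; sign = side of CL): 1:+C, 2:+C, 3:-C, 4:+A, 5:+A, 6:+C, 7:+C, 8:-C, 9:-B, 10:-C, 11:+C, 12:+C
Rule 2 (two of three consecutive points beyond the same 2σ limit) is satisfied at point 5.

rule 2 at point 5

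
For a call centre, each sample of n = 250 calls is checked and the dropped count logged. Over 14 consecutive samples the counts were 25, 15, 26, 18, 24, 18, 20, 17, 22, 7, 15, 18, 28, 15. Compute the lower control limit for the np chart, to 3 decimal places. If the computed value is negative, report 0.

p̄ = Σdᵢ / (k·n) = 268 / (14 × 250) = 0.07657
LCL = np̄ − 3·√(np̄(1−p̄)) = 19.1429 − 3 × 4.2044 = 6.5296

6.530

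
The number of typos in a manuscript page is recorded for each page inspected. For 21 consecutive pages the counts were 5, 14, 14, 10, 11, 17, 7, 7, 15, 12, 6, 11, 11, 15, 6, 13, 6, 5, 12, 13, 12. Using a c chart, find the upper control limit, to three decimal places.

c̄ = (5 + 14 + 14 + 10 + 11 + 17 + 7 + 7 + 15 + 12 + 6 + 11 + 11 + 15 + 6 + 13 + 6 + 5 + 12 + 13 + 12) / 21 = 222 / 21 = 10.5714
UCL = c̄ + 3√c̄ = 10.5714 + 3 × √10.5714 = 10.5714 + 3 × 3.2514 = 20.3255

20.326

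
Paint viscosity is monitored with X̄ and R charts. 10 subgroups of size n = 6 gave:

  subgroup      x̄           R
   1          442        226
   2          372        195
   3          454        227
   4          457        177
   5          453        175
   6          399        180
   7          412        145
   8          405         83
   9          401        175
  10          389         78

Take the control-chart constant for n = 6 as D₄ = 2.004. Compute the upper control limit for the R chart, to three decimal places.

R̄ = (226 + 195 + 227 + 177 + 175 + 180 + 145 + 83 + 175 + 78) / 10 = 1661.0000 / 10 = 166.1000
UCL_R = D₄·R̄ = 2.004 × 166.1000 = 332.8644

332.864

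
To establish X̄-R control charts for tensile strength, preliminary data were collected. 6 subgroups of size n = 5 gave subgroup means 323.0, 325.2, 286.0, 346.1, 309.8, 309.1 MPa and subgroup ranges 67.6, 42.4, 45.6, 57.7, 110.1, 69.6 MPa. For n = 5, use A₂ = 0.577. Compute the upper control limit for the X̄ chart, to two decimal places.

X̄̄ = (323.0 + 325.2 + 286.0 + 346.1 + 309.8 + 309.1) / 6 = 1899.2000 / 6 = 316.5333
R̄ = (67.6 + 42.4 + 45.6 + 57.7 + 110.1 + 69.6) / 6 = 393.0000 / 6 = 65.5000
UCL = X̄̄ + A₂·R̄ = 316.5333 + 0.577 × 65.5000 = 354.3268

354.33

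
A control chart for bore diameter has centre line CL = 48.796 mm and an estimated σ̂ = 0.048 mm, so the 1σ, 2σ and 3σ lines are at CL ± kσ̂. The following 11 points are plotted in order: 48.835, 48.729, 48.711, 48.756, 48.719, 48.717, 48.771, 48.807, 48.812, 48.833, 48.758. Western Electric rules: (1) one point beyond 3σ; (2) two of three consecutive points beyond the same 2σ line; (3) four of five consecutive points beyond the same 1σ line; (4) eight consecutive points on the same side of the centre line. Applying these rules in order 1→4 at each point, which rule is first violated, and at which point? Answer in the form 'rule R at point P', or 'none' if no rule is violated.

Zone of each point (C = within 1σ̂, B = 1σ̂–2σ̂, A = 2σ̂–3σ̂, * = beyond 3σ̂; sign = side of CL): 1:+C, 2:-B, 3:-B, 4:-C, 5:-B, 6:-B, 7:-C, 8:+C, 9:+C, 10:+C, 11:-C
Rule 3 (four of five consecutive points beyond the same 1σ limit) is satisfied at point 6.

rule 3 at point 6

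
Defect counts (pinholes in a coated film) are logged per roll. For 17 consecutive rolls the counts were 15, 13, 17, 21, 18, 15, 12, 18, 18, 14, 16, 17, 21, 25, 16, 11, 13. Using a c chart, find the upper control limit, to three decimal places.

28.646

c̄ = (15 + 13 + 17 + 21 + 18 + 15 + 12 + 18 + 18 + 14 + 16 + 17 + 21 + 25 + 16 + 11 + 13) / 17 = 280 / 17 = 16.4706
UCL = c̄ + 3√c̄ = 16.4706 + 3 × √16.4706 = 16.4706 + 3 × 4.0584 = 28.6458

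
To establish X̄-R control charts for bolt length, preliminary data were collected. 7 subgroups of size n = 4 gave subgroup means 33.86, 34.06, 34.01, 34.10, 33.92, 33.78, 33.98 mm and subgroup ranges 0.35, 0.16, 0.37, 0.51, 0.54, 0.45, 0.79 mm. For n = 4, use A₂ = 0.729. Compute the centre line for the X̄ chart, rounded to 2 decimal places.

33.96

X̄̄ = (33.86 + 34.06 + 34.01 + 34.10 + 33.92 + 33.78 + 33.98) / 7 = 237.7100 / 7 = 33.9586
CL = X̄̄ = 33.9586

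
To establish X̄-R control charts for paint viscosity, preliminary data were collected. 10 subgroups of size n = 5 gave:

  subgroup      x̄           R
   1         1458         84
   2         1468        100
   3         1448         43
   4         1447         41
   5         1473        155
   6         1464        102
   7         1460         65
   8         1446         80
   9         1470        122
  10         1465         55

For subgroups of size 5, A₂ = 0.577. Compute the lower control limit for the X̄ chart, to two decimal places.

1411.03

X̄̄ = (1458 + 1468 + 1448 + 1447 + 1473 + 1464 + 1460 + 1446 + 1470 + 1465) / 10 = 14599.0000 / 10 = 1459.9000
R̄ = (84 + 100 + 43 + 41 + 155 + 102 + 65 + 80 + 122 + 55) / 10 = 847.0000 / 10 = 84.7000
LCL = X̄̄ − A₂·R̄ = 1459.9000 − 0.577 × 84.7000 = 1411.0281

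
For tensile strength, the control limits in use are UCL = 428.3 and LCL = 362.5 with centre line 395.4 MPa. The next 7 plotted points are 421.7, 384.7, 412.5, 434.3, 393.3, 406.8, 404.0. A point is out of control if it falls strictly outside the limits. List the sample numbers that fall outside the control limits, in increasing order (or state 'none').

Compare each point to [362.5, 428.3]: sample 4 = 434.3 > UCL.

4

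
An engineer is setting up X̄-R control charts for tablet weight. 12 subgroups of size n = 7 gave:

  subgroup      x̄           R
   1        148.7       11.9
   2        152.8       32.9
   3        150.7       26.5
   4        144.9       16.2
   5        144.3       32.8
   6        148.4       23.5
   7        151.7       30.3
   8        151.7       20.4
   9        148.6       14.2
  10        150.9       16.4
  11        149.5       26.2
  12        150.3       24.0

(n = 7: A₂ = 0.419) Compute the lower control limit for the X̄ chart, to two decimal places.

X̄̄ = (148.7 + 152.8 + 150.7 + 144.9 + 144.3 + 148.4 + 151.7 + 151.7 + 148.6 + 150.9 + 149.5 + 150.3) / 12 = 1792.5000 / 12 = 149.3750
R̄ = (11.9 + 32.9 + 26.5 + 16.2 + 32.8 + 23.5 + 30.3 + 20.4 + 14.2 + 16.4 + 26.2 + 24.0) / 12 = 275.3000 / 12 = 22.9417
LCL = X̄̄ − A₂·R̄ = 149.3750 − 0.419 × 22.9417 = 139.7624

139.76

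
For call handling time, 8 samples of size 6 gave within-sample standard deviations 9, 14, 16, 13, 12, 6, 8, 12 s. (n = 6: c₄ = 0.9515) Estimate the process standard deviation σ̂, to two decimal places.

s̄ = (9 + 14 + 16 + 13 + 12 + 6 + 8 + 12) / 8 = 11.2500
σ̂ = s̄ / c₄ = 11.2500 / 0.9515 = 11.8234

11.82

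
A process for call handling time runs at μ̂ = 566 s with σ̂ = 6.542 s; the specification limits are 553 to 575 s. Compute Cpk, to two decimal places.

Cpu = (USL − μ̂) / (3σ̂) = (575 − 566) / (3 × 6.542) = 0.4586; Cpl = (μ̂ − LSL) / (3σ̂) = (566 − 553) / (3 × 6.542) = 0.6624; Cpk = min(Cpu, Cpl) = 0.4586

0.46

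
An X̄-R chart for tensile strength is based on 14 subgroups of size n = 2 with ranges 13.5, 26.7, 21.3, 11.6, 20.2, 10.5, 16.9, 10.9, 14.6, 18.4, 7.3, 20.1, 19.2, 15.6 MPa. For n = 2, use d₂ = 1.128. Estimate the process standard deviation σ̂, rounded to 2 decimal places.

R̄ = (13.5 + 26.7 + 21.3 + 11.6 + 20.2 + 10.5 + 16.9 + 10.9 + 14.6 + 18.4 + 7.3 + 20.1 + 19.2 + 15.6) / 14 = 16.2000
σ̂ = R̄ / d₂ = 16.2000 / 1.128 = 14.3617

14.36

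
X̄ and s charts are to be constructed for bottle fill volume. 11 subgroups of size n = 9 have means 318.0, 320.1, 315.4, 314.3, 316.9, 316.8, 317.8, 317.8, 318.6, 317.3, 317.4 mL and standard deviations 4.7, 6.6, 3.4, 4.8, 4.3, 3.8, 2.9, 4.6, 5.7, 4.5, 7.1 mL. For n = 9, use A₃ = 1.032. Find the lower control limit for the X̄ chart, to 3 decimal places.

X̄̄ = (318.0 + 320.1 + 315.4 + 314.3 + 316.9 + 316.8 + 317.8 + 317.8 + 318.6 + 317.3 + 317.4) / 11 = 317.3091
s̄ = (4.7 + 6.6 + 3.4 + 4.8 + 4.3 + 3.8 + 2.9 + 4.6 + 5.7 + 4.5 + 7.1) / 11 = 4.7636
LCL = X̄̄ − A₃·s̄ = 317.3091 − 1.032 × 4.7636 = 312.3930

312.393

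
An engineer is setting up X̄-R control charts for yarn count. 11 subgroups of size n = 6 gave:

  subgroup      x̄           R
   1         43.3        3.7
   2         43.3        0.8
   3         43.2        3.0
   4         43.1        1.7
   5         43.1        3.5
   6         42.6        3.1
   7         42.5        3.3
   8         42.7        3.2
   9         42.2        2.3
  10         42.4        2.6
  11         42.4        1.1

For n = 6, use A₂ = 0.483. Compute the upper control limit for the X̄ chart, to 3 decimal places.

X̄̄ = (43.3 + 43.3 + 43.2 + 43.1 + 43.1 + 42.6 + 42.5 + 42.7 + 42.2 + 42.4 + 42.4) / 11 = 470.8000 / 11 = 42.8000
R̄ = (3.7 + 0.8 + 3.0 + 1.7 + 3.5 + 3.1 + 3.3 + 3.2 + 2.3 + 2.6 + 1.1) / 11 = 28.3000 / 11 = 2.5727
UCL = X̄̄ + A₂·R̄ = 42.8000 + 0.483 × 2.5727 = 44.0426

44.043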